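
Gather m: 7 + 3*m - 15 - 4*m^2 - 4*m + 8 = -4*m^2 - m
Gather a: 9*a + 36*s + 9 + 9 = 9*a + 36*s + 18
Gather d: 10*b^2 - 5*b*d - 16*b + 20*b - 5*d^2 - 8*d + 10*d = 10*b^2 + 4*b - 5*d^2 + d*(2 - 5*b)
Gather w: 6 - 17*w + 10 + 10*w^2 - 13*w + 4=10*w^2 - 30*w + 20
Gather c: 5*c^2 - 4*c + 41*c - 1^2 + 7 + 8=5*c^2 + 37*c + 14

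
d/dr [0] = 0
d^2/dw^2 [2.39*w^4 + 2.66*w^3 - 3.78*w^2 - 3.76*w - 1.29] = 28.68*w^2 + 15.96*w - 7.56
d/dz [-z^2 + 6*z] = 6 - 2*z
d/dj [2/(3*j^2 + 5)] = -12*j/(3*j^2 + 5)^2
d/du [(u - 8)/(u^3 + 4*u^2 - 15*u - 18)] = (u^3 + 4*u^2 - 15*u - (u - 8)*(3*u^2 + 8*u - 15) - 18)/(u^3 + 4*u^2 - 15*u - 18)^2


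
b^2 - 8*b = b*(b - 8)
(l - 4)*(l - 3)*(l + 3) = l^3 - 4*l^2 - 9*l + 36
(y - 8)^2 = y^2 - 16*y + 64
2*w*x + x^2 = x*(2*w + x)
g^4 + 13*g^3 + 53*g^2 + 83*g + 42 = (g + 1)*(g + 2)*(g + 3)*(g + 7)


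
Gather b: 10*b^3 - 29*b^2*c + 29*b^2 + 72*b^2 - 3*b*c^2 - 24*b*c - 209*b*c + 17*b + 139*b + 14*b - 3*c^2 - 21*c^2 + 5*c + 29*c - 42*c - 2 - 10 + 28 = 10*b^3 + b^2*(101 - 29*c) + b*(-3*c^2 - 233*c + 170) - 24*c^2 - 8*c + 16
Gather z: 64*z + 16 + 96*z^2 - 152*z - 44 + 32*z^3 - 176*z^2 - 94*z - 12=32*z^3 - 80*z^2 - 182*z - 40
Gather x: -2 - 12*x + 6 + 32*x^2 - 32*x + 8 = 32*x^2 - 44*x + 12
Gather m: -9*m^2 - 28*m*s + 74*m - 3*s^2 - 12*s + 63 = -9*m^2 + m*(74 - 28*s) - 3*s^2 - 12*s + 63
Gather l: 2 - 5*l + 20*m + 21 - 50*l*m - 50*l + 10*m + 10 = l*(-50*m - 55) + 30*m + 33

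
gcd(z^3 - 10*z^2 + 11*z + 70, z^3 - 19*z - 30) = z^2 - 3*z - 10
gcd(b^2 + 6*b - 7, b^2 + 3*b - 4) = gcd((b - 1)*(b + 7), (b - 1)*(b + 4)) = b - 1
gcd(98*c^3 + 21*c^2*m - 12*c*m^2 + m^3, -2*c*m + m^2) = 1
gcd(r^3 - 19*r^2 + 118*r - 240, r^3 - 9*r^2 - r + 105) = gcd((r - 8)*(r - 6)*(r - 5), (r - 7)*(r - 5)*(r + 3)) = r - 5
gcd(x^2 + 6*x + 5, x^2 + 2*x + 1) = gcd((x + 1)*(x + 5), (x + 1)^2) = x + 1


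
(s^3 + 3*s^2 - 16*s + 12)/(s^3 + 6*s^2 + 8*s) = (s^3 + 3*s^2 - 16*s + 12)/(s*(s^2 + 6*s + 8))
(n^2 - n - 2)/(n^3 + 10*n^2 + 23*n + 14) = (n - 2)/(n^2 + 9*n + 14)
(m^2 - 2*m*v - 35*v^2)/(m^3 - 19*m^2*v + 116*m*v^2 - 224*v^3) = (m + 5*v)/(m^2 - 12*m*v + 32*v^2)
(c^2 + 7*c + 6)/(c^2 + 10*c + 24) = (c + 1)/(c + 4)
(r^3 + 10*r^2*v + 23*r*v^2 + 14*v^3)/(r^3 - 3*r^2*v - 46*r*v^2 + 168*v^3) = (r^2 + 3*r*v + 2*v^2)/(r^2 - 10*r*v + 24*v^2)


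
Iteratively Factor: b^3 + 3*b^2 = (b)*(b^2 + 3*b) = b*(b + 3)*(b)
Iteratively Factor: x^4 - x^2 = (x - 1)*(x^3 + x^2) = x*(x - 1)*(x^2 + x) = x*(x - 1)*(x + 1)*(x)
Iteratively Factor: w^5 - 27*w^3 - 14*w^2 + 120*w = (w + 3)*(w^4 - 3*w^3 - 18*w^2 + 40*w) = w*(w + 3)*(w^3 - 3*w^2 - 18*w + 40) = w*(w - 2)*(w + 3)*(w^2 - w - 20) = w*(w - 5)*(w - 2)*(w + 3)*(w + 4)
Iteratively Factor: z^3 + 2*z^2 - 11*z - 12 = (z + 1)*(z^2 + z - 12) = (z - 3)*(z + 1)*(z + 4)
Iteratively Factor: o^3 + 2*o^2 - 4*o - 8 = (o + 2)*(o^2 - 4) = (o + 2)^2*(o - 2)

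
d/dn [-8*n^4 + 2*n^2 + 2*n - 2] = -32*n^3 + 4*n + 2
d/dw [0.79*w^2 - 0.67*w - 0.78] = 1.58*w - 0.67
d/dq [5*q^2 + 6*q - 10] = 10*q + 6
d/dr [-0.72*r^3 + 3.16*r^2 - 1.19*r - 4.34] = -2.16*r^2 + 6.32*r - 1.19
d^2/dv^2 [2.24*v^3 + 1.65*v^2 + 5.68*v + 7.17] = 13.44*v + 3.3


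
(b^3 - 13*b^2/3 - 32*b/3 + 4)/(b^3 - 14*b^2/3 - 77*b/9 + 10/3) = 3*(b + 2)/(3*b + 5)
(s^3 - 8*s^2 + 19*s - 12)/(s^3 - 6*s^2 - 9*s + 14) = (s^2 - 7*s + 12)/(s^2 - 5*s - 14)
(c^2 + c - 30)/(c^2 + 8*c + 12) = (c - 5)/(c + 2)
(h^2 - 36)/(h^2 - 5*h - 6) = (h + 6)/(h + 1)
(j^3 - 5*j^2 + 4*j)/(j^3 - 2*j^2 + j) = (j - 4)/(j - 1)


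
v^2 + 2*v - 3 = (v - 1)*(v + 3)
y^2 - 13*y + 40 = (y - 8)*(y - 5)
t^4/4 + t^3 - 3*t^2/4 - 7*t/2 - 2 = (t/4 + 1)*(t - 2)*(t + 1)^2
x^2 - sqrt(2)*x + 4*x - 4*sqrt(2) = (x + 4)*(x - sqrt(2))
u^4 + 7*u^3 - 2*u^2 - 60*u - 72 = (u - 3)*(u + 2)^2*(u + 6)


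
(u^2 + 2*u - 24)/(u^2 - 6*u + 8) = (u + 6)/(u - 2)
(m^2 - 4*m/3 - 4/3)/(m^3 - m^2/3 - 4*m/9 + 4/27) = 9*(m - 2)/(9*m^2 - 9*m + 2)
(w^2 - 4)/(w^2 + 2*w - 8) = (w + 2)/(w + 4)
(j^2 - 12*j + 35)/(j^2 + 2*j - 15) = (j^2 - 12*j + 35)/(j^2 + 2*j - 15)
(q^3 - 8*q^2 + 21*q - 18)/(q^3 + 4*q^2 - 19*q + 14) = (q^2 - 6*q + 9)/(q^2 + 6*q - 7)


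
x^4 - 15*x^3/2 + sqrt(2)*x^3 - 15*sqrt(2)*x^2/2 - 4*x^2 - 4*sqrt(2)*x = x*(x - 8)*(x + 1/2)*(x + sqrt(2))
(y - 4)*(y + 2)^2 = y^3 - 12*y - 16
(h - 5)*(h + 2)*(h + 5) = h^3 + 2*h^2 - 25*h - 50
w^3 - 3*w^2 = w^2*(w - 3)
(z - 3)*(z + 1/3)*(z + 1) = z^3 - 5*z^2/3 - 11*z/3 - 1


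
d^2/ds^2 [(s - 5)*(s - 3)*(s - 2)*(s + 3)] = 12*s^2 - 42*s + 2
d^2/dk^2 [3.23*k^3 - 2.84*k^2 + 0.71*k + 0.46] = 19.38*k - 5.68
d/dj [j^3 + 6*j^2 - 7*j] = 3*j^2 + 12*j - 7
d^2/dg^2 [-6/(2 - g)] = 12/(g - 2)^3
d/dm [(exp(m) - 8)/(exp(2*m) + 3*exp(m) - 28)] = (-(exp(m) - 8)*(2*exp(m) + 3) + exp(2*m) + 3*exp(m) - 28)*exp(m)/(exp(2*m) + 3*exp(m) - 28)^2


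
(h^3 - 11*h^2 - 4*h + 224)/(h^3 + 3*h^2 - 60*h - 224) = (h - 7)/(h + 7)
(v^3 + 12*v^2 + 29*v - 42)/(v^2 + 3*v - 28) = (v^2 + 5*v - 6)/(v - 4)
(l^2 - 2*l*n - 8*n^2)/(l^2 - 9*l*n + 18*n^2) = (l^2 - 2*l*n - 8*n^2)/(l^2 - 9*l*n + 18*n^2)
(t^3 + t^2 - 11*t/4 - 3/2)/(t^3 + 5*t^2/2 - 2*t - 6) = (t + 1/2)/(t + 2)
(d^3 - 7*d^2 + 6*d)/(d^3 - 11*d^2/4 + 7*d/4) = 4*(d - 6)/(4*d - 7)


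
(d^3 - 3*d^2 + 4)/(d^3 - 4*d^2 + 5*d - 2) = (d^2 - d - 2)/(d^2 - 2*d + 1)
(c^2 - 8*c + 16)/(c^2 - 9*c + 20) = (c - 4)/(c - 5)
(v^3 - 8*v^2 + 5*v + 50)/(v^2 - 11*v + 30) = (v^2 - 3*v - 10)/(v - 6)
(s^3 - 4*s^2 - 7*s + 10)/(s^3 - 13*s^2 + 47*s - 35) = (s + 2)/(s - 7)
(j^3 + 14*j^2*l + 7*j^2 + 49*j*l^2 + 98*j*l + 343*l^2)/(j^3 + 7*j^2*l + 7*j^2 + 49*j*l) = (j + 7*l)/j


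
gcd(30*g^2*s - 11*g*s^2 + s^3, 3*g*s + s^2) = s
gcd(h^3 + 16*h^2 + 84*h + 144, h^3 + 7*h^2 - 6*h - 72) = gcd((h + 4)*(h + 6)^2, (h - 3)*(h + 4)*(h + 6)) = h^2 + 10*h + 24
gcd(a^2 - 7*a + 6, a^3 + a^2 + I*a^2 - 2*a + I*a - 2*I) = a - 1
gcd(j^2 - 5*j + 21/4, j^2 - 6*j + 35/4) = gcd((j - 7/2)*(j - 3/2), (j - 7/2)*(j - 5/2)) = j - 7/2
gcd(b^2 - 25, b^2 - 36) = 1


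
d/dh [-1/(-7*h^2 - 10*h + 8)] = 2*(-7*h - 5)/(7*h^2 + 10*h - 8)^2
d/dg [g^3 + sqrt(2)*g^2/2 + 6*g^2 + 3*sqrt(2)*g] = 3*g^2 + sqrt(2)*g + 12*g + 3*sqrt(2)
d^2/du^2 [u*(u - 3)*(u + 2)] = 6*u - 2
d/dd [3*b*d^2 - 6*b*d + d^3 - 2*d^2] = 6*b*d - 6*b + 3*d^2 - 4*d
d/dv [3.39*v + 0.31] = 3.39000000000000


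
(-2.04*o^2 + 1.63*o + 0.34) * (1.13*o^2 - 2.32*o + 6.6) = -2.3052*o^4 + 6.5747*o^3 - 16.8614*o^2 + 9.9692*o + 2.244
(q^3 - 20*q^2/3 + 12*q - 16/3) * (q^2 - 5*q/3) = q^5 - 25*q^4/3 + 208*q^3/9 - 76*q^2/3 + 80*q/9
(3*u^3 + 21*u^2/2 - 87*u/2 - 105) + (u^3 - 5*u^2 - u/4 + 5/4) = 4*u^3 + 11*u^2/2 - 175*u/4 - 415/4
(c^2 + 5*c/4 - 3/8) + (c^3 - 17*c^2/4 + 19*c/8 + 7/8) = c^3 - 13*c^2/4 + 29*c/8 + 1/2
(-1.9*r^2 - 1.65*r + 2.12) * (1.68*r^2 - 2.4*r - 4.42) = -3.192*r^4 + 1.788*r^3 + 15.9196*r^2 + 2.205*r - 9.3704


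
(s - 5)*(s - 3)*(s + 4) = s^3 - 4*s^2 - 17*s + 60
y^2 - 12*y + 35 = (y - 7)*(y - 5)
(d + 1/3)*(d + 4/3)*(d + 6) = d^3 + 23*d^2/3 + 94*d/9 + 8/3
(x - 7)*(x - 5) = x^2 - 12*x + 35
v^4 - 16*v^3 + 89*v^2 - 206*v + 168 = (v - 7)*(v - 4)*(v - 3)*(v - 2)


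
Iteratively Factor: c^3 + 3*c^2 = (c)*(c^2 + 3*c) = c*(c + 3)*(c)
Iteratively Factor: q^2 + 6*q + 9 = (q + 3)*(q + 3)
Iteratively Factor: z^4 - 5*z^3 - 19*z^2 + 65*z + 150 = (z - 5)*(z^3 - 19*z - 30) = (z - 5)*(z + 3)*(z^2 - 3*z - 10) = (z - 5)^2*(z + 3)*(z + 2)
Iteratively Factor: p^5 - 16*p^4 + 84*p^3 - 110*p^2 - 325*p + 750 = (p + 2)*(p^4 - 18*p^3 + 120*p^2 - 350*p + 375) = (p - 5)*(p + 2)*(p^3 - 13*p^2 + 55*p - 75) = (p - 5)*(p - 3)*(p + 2)*(p^2 - 10*p + 25) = (p - 5)^2*(p - 3)*(p + 2)*(p - 5)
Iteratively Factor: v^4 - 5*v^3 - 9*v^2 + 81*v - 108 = (v - 3)*(v^3 - 2*v^2 - 15*v + 36) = (v - 3)*(v + 4)*(v^2 - 6*v + 9) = (v - 3)^2*(v + 4)*(v - 3)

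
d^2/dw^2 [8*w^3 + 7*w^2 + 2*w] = 48*w + 14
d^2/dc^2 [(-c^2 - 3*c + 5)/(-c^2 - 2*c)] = 2*(c^3 - 15*c^2 - 30*c - 20)/(c^3*(c^3 + 6*c^2 + 12*c + 8))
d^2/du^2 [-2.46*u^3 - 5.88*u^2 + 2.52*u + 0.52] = -14.76*u - 11.76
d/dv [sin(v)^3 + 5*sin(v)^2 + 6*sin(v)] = (3*sin(v)^2 + 10*sin(v) + 6)*cos(v)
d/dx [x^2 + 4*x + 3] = 2*x + 4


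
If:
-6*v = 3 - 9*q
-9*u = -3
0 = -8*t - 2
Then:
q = 2*v/3 + 1/3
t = -1/4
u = 1/3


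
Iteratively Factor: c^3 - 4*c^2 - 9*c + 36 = (c - 3)*(c^2 - c - 12) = (c - 4)*(c - 3)*(c + 3)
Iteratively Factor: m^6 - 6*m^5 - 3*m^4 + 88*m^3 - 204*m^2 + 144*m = (m - 3)*(m^5 - 3*m^4 - 12*m^3 + 52*m^2 - 48*m) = m*(m - 3)*(m^4 - 3*m^3 - 12*m^2 + 52*m - 48) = m*(m - 3)*(m - 2)*(m^3 - m^2 - 14*m + 24) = m*(m - 3)^2*(m - 2)*(m^2 + 2*m - 8) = m*(m - 3)^2*(m - 2)*(m + 4)*(m - 2)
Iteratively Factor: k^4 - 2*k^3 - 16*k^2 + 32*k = (k - 2)*(k^3 - 16*k) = (k - 4)*(k - 2)*(k^2 + 4*k) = k*(k - 4)*(k - 2)*(k + 4)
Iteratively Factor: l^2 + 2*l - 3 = (l + 3)*(l - 1)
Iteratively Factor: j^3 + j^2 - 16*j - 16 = (j + 4)*(j^2 - 3*j - 4) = (j - 4)*(j + 4)*(j + 1)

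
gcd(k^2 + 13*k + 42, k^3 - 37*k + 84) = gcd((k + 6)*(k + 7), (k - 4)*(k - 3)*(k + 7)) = k + 7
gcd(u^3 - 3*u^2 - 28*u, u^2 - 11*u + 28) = u - 7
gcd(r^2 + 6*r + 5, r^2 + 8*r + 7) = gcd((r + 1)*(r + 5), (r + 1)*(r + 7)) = r + 1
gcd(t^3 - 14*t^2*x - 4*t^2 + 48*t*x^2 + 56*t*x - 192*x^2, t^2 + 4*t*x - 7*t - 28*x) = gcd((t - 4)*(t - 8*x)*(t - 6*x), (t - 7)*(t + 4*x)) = 1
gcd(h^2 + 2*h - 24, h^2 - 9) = 1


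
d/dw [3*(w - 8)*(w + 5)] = 6*w - 9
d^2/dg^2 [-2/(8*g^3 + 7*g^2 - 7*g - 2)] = 4*((24*g + 7)*(8*g^3 + 7*g^2 - 7*g - 2) - (24*g^2 + 14*g - 7)^2)/(8*g^3 + 7*g^2 - 7*g - 2)^3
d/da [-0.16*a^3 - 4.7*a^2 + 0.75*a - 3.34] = -0.48*a^2 - 9.4*a + 0.75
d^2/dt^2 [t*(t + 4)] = 2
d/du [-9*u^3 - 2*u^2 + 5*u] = -27*u^2 - 4*u + 5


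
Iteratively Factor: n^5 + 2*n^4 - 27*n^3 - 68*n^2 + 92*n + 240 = (n + 2)*(n^4 - 27*n^2 - 14*n + 120) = (n - 5)*(n + 2)*(n^3 + 5*n^2 - 2*n - 24) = (n - 5)*(n + 2)*(n + 3)*(n^2 + 2*n - 8) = (n - 5)*(n - 2)*(n + 2)*(n + 3)*(n + 4)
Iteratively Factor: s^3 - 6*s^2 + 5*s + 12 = (s - 4)*(s^2 - 2*s - 3) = (s - 4)*(s - 3)*(s + 1)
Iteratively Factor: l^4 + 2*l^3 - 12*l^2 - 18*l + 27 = (l - 1)*(l^3 + 3*l^2 - 9*l - 27) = (l - 1)*(l + 3)*(l^2 - 9) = (l - 1)*(l + 3)^2*(l - 3)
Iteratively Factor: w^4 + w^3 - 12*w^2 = (w)*(w^3 + w^2 - 12*w) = w*(w - 3)*(w^2 + 4*w) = w^2*(w - 3)*(w + 4)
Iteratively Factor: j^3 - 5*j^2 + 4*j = (j)*(j^2 - 5*j + 4) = j*(j - 1)*(j - 4)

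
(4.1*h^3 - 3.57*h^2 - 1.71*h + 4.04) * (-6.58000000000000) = -26.978*h^3 + 23.4906*h^2 + 11.2518*h - 26.5832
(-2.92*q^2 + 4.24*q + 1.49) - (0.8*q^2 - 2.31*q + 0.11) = -3.72*q^2 + 6.55*q + 1.38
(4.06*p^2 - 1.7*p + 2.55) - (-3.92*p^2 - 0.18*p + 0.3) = 7.98*p^2 - 1.52*p + 2.25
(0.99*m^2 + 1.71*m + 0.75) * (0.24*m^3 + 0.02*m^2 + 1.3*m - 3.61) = 0.2376*m^5 + 0.4302*m^4 + 1.5012*m^3 - 1.3359*m^2 - 5.1981*m - 2.7075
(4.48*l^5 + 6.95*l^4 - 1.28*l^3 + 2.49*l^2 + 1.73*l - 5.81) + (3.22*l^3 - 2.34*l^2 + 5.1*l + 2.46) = 4.48*l^5 + 6.95*l^4 + 1.94*l^3 + 0.15*l^2 + 6.83*l - 3.35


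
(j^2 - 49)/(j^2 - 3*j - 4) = (49 - j^2)/(-j^2 + 3*j + 4)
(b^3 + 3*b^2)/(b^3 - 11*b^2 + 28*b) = b*(b + 3)/(b^2 - 11*b + 28)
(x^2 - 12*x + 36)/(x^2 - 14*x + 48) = (x - 6)/(x - 8)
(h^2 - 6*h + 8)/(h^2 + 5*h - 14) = (h - 4)/(h + 7)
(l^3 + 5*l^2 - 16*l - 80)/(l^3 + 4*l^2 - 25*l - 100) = (l - 4)/(l - 5)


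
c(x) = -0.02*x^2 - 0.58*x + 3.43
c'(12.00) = -1.06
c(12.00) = -6.41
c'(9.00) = -0.94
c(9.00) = -3.41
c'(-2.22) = -0.49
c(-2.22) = 4.62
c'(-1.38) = -0.52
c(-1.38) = 4.19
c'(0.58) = -0.60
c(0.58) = 3.09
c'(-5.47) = -0.36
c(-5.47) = 6.00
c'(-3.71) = -0.43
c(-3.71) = 5.31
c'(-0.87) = -0.55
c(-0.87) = 3.92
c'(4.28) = -0.75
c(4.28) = 0.58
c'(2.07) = -0.66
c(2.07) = 2.14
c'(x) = -0.04*x - 0.58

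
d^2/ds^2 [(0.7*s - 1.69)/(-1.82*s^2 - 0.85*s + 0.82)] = (-(0.7*s - 1.69)*(3.64*s + 0.85)*(7.28*s + 1.7) + (7.644*s - 4.9616)*(1.82*s^2 + 0.85*s - 0.82))/(1.82*s^2 + 0.85*s - 0.82)^3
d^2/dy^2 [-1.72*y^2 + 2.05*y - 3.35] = -3.44000000000000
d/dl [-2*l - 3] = -2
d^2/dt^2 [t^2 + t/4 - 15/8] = 2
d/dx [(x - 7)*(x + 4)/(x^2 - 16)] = 3/(x^2 - 8*x + 16)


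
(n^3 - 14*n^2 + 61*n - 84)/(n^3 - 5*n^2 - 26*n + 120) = (n^2 - 10*n + 21)/(n^2 - n - 30)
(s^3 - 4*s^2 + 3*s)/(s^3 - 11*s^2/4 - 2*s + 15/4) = 4*s/(4*s + 5)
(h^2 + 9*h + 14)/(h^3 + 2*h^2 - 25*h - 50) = (h + 7)/(h^2 - 25)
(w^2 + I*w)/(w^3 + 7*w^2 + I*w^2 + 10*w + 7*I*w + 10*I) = w/(w^2 + 7*w + 10)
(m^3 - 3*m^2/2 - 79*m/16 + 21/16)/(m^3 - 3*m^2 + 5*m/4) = (16*m^3 - 24*m^2 - 79*m + 21)/(4*m*(4*m^2 - 12*m + 5))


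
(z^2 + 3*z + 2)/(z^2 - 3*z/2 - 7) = 2*(z + 1)/(2*z - 7)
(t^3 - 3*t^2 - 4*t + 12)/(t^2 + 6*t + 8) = (t^2 - 5*t + 6)/(t + 4)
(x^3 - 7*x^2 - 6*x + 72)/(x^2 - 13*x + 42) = (x^2 - x - 12)/(x - 7)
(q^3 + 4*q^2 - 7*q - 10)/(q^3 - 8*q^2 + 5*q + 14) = (q + 5)/(q - 7)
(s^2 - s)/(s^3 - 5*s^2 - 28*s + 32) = s/(s^2 - 4*s - 32)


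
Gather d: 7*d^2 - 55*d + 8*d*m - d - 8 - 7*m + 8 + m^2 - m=7*d^2 + d*(8*m - 56) + m^2 - 8*m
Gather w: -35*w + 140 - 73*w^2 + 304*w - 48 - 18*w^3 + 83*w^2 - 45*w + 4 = -18*w^3 + 10*w^2 + 224*w + 96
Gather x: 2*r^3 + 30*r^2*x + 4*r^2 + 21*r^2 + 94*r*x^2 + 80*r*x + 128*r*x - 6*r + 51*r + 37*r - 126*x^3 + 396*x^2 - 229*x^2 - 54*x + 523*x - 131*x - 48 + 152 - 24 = 2*r^3 + 25*r^2 + 82*r - 126*x^3 + x^2*(94*r + 167) + x*(30*r^2 + 208*r + 338) + 80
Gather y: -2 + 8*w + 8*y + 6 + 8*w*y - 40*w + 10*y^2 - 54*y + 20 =-32*w + 10*y^2 + y*(8*w - 46) + 24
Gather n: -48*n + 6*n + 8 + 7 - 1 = 14 - 42*n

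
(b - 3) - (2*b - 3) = -b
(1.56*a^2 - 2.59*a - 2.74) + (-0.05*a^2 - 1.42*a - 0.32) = 1.51*a^2 - 4.01*a - 3.06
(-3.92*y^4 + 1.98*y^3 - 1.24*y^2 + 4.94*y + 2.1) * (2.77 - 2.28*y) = 8.9376*y^5 - 15.3728*y^4 + 8.3118*y^3 - 14.698*y^2 + 8.8958*y + 5.817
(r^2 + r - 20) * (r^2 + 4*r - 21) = r^4 + 5*r^3 - 37*r^2 - 101*r + 420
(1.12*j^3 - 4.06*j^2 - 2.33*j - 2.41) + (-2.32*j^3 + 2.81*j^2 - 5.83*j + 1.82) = -1.2*j^3 - 1.25*j^2 - 8.16*j - 0.59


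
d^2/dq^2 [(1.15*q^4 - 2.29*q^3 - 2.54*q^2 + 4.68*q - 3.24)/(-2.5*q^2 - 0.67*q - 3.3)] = (-14.375*q^6 - 11.5575*q^5 - 60.02241*q^4 - 143.420438*q^3 - 124.13286*q^2 + 413.8506*q + 25.465032)/(15.625*q^6 + 12.5625*q^5 + 65.24175*q^4 + 33.465763*q^3 + 86.11911*q^2 + 21.8889*q + 35.937)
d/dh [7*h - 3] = 7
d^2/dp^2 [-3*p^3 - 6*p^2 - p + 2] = -18*p - 12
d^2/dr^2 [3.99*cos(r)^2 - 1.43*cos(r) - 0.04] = 1.43*cos(r) - 7.98*cos(2*r)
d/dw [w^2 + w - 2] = 2*w + 1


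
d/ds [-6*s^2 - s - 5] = -12*s - 1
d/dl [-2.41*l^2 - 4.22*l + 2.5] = -4.82*l - 4.22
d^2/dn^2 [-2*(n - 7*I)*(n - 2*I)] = -4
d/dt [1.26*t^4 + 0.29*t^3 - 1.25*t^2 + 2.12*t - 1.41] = 5.04*t^3 + 0.87*t^2 - 2.5*t + 2.12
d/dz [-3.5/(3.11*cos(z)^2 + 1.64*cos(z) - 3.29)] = -(21.77*cos(z) + 5.74)*sin(z)/(3.11*cos(z)^2 + 1.64*cos(z) - 3.29)^2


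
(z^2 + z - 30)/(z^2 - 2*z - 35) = (-z^2 - z + 30)/(-z^2 + 2*z + 35)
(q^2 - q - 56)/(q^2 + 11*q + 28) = (q - 8)/(q + 4)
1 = 1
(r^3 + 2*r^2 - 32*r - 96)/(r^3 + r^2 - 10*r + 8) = (r^2 - 2*r - 24)/(r^2 - 3*r + 2)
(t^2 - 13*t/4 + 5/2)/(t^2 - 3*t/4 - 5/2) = (4*t - 5)/(4*t + 5)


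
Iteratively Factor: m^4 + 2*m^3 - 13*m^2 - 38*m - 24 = (m + 1)*(m^3 + m^2 - 14*m - 24) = (m + 1)*(m + 2)*(m^2 - m - 12) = (m - 4)*(m + 1)*(m + 2)*(m + 3)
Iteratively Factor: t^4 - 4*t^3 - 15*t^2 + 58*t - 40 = (t - 5)*(t^3 + t^2 - 10*t + 8) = (t - 5)*(t + 4)*(t^2 - 3*t + 2) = (t - 5)*(t - 2)*(t + 4)*(t - 1)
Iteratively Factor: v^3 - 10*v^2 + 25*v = (v - 5)*(v^2 - 5*v) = (v - 5)^2*(v)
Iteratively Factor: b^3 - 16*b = (b)*(b^2 - 16) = b*(b + 4)*(b - 4)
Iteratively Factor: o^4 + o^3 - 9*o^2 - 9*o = (o - 3)*(o^3 + 4*o^2 + 3*o) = o*(o - 3)*(o^2 + 4*o + 3) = o*(o - 3)*(o + 3)*(o + 1)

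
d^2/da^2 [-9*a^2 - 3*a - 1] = -18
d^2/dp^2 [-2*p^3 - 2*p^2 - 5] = -12*p - 4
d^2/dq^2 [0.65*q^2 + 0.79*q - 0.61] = 1.30000000000000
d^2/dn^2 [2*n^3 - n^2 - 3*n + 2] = 12*n - 2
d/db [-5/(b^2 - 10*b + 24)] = 10*(b - 5)/(b^2 - 10*b + 24)^2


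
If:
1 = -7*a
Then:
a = -1/7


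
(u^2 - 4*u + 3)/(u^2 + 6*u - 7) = (u - 3)/(u + 7)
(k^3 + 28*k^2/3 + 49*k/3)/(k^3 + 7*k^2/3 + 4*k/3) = (3*k^2 + 28*k + 49)/(3*k^2 + 7*k + 4)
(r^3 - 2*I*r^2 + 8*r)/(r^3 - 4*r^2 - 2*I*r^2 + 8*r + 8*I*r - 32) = r/(r - 4)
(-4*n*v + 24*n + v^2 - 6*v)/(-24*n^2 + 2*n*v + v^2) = (v - 6)/(6*n + v)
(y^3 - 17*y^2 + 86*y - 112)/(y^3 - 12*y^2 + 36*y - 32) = (y - 7)/(y - 2)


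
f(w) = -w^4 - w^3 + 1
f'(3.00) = -135.00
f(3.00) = -107.00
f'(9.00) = -3159.00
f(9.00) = -7289.00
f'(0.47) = -1.08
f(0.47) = 0.85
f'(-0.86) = 0.33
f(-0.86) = 1.09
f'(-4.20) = 243.43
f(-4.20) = -236.08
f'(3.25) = -169.00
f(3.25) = -144.89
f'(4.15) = -337.56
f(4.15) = -367.09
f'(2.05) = -47.07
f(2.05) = -25.28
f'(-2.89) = 71.49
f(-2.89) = -44.62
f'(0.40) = -0.74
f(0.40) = 0.91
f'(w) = -4*w^3 - 3*w^2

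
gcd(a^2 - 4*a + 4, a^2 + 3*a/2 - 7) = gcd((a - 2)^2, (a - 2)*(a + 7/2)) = a - 2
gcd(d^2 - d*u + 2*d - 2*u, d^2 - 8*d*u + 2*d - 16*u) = d + 2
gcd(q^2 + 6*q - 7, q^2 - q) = q - 1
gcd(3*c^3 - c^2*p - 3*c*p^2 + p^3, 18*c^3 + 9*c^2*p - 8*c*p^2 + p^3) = -3*c^2 - 2*c*p + p^2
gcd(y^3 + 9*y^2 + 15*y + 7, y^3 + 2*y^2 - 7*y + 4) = 1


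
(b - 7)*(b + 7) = b^2 - 49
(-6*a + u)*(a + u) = -6*a^2 - 5*a*u + u^2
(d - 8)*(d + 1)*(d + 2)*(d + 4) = d^4 - d^3 - 42*d^2 - 104*d - 64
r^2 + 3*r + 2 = (r + 1)*(r + 2)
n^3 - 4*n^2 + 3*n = n*(n - 3)*(n - 1)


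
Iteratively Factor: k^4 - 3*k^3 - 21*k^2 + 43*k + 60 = (k + 1)*(k^3 - 4*k^2 - 17*k + 60) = (k - 5)*(k + 1)*(k^2 + k - 12) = (k - 5)*(k + 1)*(k + 4)*(k - 3)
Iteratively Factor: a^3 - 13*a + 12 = (a - 3)*(a^2 + 3*a - 4) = (a - 3)*(a + 4)*(a - 1)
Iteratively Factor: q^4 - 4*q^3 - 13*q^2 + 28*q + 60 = (q + 2)*(q^3 - 6*q^2 - q + 30) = (q + 2)^2*(q^2 - 8*q + 15) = (q - 5)*(q + 2)^2*(q - 3)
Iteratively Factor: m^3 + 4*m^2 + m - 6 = (m - 1)*(m^2 + 5*m + 6) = (m - 1)*(m + 3)*(m + 2)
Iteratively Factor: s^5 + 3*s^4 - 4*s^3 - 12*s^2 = (s)*(s^4 + 3*s^3 - 4*s^2 - 12*s) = s*(s - 2)*(s^3 + 5*s^2 + 6*s) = s*(s - 2)*(s + 2)*(s^2 + 3*s) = s*(s - 2)*(s + 2)*(s + 3)*(s)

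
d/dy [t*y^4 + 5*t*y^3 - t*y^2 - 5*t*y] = t*(4*y^3 + 15*y^2 - 2*y - 5)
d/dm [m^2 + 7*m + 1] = 2*m + 7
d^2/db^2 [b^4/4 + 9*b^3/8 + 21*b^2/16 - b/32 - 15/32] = 3*b^2 + 27*b/4 + 21/8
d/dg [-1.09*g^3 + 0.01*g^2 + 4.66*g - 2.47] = -3.27*g^2 + 0.02*g + 4.66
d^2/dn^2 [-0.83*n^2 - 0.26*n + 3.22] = -1.66000000000000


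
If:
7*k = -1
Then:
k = -1/7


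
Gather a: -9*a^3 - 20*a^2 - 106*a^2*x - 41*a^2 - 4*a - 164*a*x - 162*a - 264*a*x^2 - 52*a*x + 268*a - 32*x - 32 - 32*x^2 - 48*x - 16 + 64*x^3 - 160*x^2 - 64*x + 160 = -9*a^3 + a^2*(-106*x - 61) + a*(-264*x^2 - 216*x + 102) + 64*x^3 - 192*x^2 - 144*x + 112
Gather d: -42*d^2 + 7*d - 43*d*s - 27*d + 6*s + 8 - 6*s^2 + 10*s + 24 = -42*d^2 + d*(-43*s - 20) - 6*s^2 + 16*s + 32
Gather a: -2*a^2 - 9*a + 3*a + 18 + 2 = -2*a^2 - 6*a + 20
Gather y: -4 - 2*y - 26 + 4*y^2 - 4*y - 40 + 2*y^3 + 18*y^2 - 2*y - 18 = 2*y^3 + 22*y^2 - 8*y - 88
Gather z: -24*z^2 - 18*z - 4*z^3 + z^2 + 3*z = -4*z^3 - 23*z^2 - 15*z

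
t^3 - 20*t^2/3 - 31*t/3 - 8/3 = (t - 8)*(t + 1/3)*(t + 1)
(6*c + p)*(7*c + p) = 42*c^2 + 13*c*p + p^2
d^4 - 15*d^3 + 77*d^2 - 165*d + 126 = (d - 7)*(d - 3)^2*(d - 2)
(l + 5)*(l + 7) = l^2 + 12*l + 35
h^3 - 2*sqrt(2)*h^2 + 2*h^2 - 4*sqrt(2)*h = h*(h + 2)*(h - 2*sqrt(2))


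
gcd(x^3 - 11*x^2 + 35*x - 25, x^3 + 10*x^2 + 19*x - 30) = x - 1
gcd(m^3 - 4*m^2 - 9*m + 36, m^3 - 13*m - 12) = m^2 - m - 12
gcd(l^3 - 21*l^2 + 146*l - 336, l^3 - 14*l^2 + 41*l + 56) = l^2 - 15*l + 56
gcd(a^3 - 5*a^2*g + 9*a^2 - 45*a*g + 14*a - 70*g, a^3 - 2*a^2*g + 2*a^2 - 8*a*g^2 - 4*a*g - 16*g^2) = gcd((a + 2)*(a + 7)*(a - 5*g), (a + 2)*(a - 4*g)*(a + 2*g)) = a + 2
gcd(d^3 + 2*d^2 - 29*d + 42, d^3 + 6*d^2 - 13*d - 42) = d^2 + 4*d - 21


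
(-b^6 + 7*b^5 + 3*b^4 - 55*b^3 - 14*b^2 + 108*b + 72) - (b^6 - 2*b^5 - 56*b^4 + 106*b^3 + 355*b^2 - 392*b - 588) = -2*b^6 + 9*b^5 + 59*b^4 - 161*b^3 - 369*b^2 + 500*b + 660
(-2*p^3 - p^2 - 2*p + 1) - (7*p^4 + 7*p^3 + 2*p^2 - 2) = -7*p^4 - 9*p^3 - 3*p^2 - 2*p + 3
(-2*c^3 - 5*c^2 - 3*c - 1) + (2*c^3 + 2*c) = -5*c^2 - c - 1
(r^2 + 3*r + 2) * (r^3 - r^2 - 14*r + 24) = r^5 + 2*r^4 - 15*r^3 - 20*r^2 + 44*r + 48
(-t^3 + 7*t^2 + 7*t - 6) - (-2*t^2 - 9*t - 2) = -t^3 + 9*t^2 + 16*t - 4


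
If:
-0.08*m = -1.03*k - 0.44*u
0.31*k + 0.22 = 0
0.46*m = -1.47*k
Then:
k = -0.71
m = 2.27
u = 2.07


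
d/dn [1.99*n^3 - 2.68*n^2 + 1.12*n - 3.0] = 5.97*n^2 - 5.36*n + 1.12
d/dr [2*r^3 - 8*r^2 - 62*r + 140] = 6*r^2 - 16*r - 62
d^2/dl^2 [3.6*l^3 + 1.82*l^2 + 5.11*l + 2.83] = 21.6*l + 3.64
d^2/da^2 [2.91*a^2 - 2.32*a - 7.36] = 5.82000000000000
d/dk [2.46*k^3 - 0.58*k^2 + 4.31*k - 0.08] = 7.38*k^2 - 1.16*k + 4.31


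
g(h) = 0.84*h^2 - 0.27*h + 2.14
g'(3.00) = 4.77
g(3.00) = 8.89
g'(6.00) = 9.81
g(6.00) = 30.76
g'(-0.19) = -0.59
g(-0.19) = 2.22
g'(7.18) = 11.79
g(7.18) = 43.51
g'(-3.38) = -5.95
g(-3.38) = 12.65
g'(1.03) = 1.46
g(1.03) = 2.75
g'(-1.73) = -3.18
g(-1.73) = 5.12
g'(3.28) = 5.24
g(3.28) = 10.29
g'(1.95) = 3.01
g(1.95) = 4.81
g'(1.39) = 2.07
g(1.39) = 3.39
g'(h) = 1.68*h - 0.27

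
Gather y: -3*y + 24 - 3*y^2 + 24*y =-3*y^2 + 21*y + 24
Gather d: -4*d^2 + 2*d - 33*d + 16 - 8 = -4*d^2 - 31*d + 8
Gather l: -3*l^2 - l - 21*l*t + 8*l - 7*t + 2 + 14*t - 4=-3*l^2 + l*(7 - 21*t) + 7*t - 2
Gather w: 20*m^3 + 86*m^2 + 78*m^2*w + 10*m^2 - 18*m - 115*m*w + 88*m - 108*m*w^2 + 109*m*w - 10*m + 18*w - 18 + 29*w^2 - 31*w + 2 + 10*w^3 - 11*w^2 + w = 20*m^3 + 96*m^2 + 60*m + 10*w^3 + w^2*(18 - 108*m) + w*(78*m^2 - 6*m - 12) - 16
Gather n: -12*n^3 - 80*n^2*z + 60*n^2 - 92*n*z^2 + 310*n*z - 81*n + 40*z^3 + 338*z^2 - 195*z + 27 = -12*n^3 + n^2*(60 - 80*z) + n*(-92*z^2 + 310*z - 81) + 40*z^3 + 338*z^2 - 195*z + 27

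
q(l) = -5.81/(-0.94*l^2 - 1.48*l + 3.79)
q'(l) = -5.81*(1.88*l + 1.48)/(-0.94*l^2 - 1.48*l + 3.79)^2 = (-10.9228*l - 8.5988)/(0.94*l^2 + 1.48*l - 3.79)^2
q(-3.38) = 2.98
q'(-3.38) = 7.47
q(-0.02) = -1.52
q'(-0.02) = -0.57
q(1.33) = -36.58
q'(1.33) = -916.68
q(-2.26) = -2.49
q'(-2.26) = 2.95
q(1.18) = -7.91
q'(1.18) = -39.80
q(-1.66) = -1.59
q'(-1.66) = 0.71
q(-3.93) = 1.18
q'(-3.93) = 1.42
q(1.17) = -7.53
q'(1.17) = -35.90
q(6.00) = 0.15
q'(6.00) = -0.05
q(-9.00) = 0.10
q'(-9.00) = 0.03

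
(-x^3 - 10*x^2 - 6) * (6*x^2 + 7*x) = -6*x^5 - 67*x^4 - 70*x^3 - 36*x^2 - 42*x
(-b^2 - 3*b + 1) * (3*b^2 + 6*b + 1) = -3*b^4 - 15*b^3 - 16*b^2 + 3*b + 1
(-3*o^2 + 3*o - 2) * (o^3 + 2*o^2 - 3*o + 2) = -3*o^5 - 3*o^4 + 13*o^3 - 19*o^2 + 12*o - 4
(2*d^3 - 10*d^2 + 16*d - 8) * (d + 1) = 2*d^4 - 8*d^3 + 6*d^2 + 8*d - 8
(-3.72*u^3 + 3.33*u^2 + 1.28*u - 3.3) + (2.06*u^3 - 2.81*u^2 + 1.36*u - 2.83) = -1.66*u^3 + 0.52*u^2 + 2.64*u - 6.13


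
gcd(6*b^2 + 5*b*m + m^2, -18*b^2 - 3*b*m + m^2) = 3*b + m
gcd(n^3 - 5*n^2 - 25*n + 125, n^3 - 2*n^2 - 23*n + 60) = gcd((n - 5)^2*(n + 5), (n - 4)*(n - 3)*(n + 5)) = n + 5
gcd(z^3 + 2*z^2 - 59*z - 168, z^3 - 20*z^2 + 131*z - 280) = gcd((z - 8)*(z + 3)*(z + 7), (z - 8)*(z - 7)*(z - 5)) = z - 8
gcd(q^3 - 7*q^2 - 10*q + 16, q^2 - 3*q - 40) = q - 8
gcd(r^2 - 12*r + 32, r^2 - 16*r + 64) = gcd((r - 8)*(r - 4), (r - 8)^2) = r - 8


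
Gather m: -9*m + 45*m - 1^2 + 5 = 36*m + 4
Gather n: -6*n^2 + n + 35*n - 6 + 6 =-6*n^2 + 36*n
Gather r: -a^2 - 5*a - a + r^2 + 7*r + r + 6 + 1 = -a^2 - 6*a + r^2 + 8*r + 7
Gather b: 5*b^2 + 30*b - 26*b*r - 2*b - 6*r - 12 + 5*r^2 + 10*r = 5*b^2 + b*(28 - 26*r) + 5*r^2 + 4*r - 12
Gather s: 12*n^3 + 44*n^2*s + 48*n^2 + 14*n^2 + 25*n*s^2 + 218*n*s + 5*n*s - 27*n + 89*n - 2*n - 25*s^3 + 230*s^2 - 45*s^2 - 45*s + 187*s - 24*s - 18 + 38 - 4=12*n^3 + 62*n^2 + 60*n - 25*s^3 + s^2*(25*n + 185) + s*(44*n^2 + 223*n + 118) + 16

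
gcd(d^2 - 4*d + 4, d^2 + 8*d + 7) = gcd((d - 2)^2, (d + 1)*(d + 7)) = 1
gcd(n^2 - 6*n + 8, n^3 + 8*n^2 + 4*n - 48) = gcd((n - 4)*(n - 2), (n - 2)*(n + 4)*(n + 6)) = n - 2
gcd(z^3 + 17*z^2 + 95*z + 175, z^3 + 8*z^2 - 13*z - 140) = z^2 + 12*z + 35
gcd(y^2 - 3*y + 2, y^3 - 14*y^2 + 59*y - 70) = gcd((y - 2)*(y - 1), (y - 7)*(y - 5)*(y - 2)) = y - 2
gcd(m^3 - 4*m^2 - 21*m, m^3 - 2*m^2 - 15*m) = m^2 + 3*m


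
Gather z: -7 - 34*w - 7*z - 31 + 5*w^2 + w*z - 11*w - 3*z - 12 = 5*w^2 - 45*w + z*(w - 10) - 50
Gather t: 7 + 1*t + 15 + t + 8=2*t + 30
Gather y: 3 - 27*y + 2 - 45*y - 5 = -72*y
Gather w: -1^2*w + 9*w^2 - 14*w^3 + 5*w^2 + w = -14*w^3 + 14*w^2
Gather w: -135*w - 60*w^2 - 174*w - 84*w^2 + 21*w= -144*w^2 - 288*w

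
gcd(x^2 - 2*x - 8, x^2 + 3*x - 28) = x - 4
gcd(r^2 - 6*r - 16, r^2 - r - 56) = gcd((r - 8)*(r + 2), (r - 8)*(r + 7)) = r - 8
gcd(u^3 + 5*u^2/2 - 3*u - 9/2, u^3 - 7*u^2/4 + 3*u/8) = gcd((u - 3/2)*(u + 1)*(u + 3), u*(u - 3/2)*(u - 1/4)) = u - 3/2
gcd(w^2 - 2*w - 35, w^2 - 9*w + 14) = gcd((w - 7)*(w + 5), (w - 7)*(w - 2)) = w - 7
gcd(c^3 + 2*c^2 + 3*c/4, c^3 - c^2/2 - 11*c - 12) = c + 3/2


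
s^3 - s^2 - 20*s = s*(s - 5)*(s + 4)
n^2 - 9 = (n - 3)*(n + 3)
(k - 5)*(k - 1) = k^2 - 6*k + 5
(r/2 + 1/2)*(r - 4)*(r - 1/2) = r^3/2 - 7*r^2/4 - 5*r/4 + 1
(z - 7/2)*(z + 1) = z^2 - 5*z/2 - 7/2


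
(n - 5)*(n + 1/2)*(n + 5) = n^3 + n^2/2 - 25*n - 25/2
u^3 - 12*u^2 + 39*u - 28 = (u - 7)*(u - 4)*(u - 1)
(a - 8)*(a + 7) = a^2 - a - 56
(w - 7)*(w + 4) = w^2 - 3*w - 28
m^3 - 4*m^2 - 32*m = m*(m - 8)*(m + 4)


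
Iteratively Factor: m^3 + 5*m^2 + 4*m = (m)*(m^2 + 5*m + 4) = m*(m + 4)*(m + 1)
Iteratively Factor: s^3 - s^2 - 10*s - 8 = (s + 2)*(s^2 - 3*s - 4) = (s + 1)*(s + 2)*(s - 4)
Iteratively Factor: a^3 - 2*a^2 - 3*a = (a)*(a^2 - 2*a - 3) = a*(a + 1)*(a - 3)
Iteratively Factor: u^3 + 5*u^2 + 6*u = (u + 3)*(u^2 + 2*u) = (u + 2)*(u + 3)*(u)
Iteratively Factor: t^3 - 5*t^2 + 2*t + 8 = (t - 2)*(t^2 - 3*t - 4) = (t - 2)*(t + 1)*(t - 4)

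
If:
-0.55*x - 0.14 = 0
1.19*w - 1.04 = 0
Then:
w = 0.87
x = -0.25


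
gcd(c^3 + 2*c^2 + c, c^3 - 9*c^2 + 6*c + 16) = c + 1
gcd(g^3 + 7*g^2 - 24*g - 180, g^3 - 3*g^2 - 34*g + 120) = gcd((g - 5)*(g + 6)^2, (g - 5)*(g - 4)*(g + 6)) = g^2 + g - 30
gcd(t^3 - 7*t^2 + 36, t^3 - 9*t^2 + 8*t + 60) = t^2 - 4*t - 12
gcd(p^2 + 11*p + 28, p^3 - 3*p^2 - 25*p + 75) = 1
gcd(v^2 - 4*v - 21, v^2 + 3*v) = v + 3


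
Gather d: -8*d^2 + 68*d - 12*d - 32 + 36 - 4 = -8*d^2 + 56*d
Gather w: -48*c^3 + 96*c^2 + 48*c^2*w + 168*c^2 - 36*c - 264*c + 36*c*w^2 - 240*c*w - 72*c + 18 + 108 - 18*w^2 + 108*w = -48*c^3 + 264*c^2 - 372*c + w^2*(36*c - 18) + w*(48*c^2 - 240*c + 108) + 126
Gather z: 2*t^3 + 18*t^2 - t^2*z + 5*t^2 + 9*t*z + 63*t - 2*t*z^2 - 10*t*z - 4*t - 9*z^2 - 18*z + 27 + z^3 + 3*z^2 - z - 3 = 2*t^3 + 23*t^2 + 59*t + z^3 + z^2*(-2*t - 6) + z*(-t^2 - t - 19) + 24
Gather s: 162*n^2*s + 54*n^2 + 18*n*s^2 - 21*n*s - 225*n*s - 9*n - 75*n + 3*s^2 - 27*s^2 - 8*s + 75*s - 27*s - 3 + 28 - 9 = 54*n^2 - 84*n + s^2*(18*n - 24) + s*(162*n^2 - 246*n + 40) + 16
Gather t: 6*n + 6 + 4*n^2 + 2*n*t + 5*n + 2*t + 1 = 4*n^2 + 11*n + t*(2*n + 2) + 7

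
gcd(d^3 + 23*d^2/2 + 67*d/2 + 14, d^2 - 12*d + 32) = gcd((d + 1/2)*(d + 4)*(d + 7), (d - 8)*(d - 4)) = 1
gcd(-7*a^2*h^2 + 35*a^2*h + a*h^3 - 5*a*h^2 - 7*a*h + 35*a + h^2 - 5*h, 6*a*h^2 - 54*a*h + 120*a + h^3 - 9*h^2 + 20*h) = h - 5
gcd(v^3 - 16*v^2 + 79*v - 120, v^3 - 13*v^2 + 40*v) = v^2 - 13*v + 40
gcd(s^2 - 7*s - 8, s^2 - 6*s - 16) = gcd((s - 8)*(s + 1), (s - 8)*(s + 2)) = s - 8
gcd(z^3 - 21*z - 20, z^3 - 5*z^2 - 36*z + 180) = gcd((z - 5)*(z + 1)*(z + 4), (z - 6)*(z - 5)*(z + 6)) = z - 5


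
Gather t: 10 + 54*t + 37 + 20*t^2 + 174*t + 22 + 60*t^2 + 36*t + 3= 80*t^2 + 264*t + 72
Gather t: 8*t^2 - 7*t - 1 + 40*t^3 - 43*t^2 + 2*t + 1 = 40*t^3 - 35*t^2 - 5*t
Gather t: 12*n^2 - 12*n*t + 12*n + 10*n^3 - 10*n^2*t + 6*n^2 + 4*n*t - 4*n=10*n^3 + 18*n^2 + 8*n + t*(-10*n^2 - 8*n)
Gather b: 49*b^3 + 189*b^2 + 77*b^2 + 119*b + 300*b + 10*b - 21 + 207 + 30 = 49*b^3 + 266*b^2 + 429*b + 216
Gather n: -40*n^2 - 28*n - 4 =-40*n^2 - 28*n - 4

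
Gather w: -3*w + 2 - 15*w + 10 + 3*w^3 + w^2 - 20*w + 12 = 3*w^3 + w^2 - 38*w + 24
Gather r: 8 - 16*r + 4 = 12 - 16*r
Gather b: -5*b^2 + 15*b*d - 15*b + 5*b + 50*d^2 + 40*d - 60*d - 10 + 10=-5*b^2 + b*(15*d - 10) + 50*d^2 - 20*d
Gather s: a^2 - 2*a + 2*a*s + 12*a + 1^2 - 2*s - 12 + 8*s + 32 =a^2 + 10*a + s*(2*a + 6) + 21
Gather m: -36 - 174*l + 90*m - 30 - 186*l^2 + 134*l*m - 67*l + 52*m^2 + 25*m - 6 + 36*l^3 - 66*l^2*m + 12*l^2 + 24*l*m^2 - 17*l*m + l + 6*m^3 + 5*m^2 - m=36*l^3 - 174*l^2 - 240*l + 6*m^3 + m^2*(24*l + 57) + m*(-66*l^2 + 117*l + 114) - 72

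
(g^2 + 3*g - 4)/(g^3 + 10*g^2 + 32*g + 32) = (g - 1)/(g^2 + 6*g + 8)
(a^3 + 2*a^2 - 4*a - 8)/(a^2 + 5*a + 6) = (a^2 - 4)/(a + 3)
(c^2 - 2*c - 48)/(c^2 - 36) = (c - 8)/(c - 6)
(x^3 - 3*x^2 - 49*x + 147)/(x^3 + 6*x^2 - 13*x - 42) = (x - 7)/(x + 2)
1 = 1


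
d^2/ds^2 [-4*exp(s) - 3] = -4*exp(s)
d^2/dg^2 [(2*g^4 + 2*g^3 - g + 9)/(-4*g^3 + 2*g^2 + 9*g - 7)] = 12*(-16*g^6 - 18*g^5 - 159*g^4 + 239*g^3 + 81*g^2 + 3*g - 132)/(64*g^9 - 96*g^8 - 384*g^7 + 760*g^6 + 528*g^5 - 1914*g^4 + 615*g^3 + 1407*g^2 - 1323*g + 343)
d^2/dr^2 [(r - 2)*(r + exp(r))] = r*exp(r) + 2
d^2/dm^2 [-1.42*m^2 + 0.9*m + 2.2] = -2.84000000000000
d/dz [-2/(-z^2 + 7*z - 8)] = 2*(7 - 2*z)/(z^2 - 7*z + 8)^2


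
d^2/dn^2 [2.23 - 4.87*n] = 0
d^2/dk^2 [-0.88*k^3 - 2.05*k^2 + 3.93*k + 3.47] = -5.28*k - 4.1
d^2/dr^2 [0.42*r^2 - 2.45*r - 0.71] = 0.840000000000000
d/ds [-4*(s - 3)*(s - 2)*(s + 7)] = -12*s^2 - 16*s + 116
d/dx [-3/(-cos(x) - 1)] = 3*sin(x)/(cos(x) + 1)^2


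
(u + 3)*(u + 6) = u^2 + 9*u + 18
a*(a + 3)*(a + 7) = a^3 + 10*a^2 + 21*a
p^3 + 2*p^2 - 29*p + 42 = (p - 3)*(p - 2)*(p + 7)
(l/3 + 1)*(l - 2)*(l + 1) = l^3/3 + 2*l^2/3 - 5*l/3 - 2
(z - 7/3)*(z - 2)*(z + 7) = z^3 + 8*z^2/3 - 77*z/3 + 98/3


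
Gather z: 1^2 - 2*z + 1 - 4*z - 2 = -6*z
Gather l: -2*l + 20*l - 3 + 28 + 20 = 18*l + 45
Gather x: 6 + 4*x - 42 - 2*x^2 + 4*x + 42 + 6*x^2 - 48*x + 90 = 4*x^2 - 40*x + 96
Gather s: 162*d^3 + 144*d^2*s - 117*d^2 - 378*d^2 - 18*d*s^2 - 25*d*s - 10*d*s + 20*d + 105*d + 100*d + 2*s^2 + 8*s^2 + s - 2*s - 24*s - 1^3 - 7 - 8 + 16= 162*d^3 - 495*d^2 + 225*d + s^2*(10 - 18*d) + s*(144*d^2 - 35*d - 25)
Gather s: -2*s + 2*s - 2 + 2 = 0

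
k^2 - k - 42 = (k - 7)*(k + 6)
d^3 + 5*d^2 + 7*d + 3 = (d + 1)^2*(d + 3)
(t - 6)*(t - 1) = t^2 - 7*t + 6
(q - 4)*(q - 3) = q^2 - 7*q + 12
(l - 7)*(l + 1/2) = l^2 - 13*l/2 - 7/2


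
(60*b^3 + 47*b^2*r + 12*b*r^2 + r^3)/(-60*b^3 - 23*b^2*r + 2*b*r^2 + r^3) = (5*b + r)/(-5*b + r)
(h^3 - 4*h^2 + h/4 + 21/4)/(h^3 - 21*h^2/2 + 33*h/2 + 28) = (h - 3/2)/(h - 8)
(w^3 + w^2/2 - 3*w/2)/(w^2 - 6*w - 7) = w*(-2*w^2 - w + 3)/(2*(-w^2 + 6*w + 7))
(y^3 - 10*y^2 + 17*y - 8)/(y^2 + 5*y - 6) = (y^2 - 9*y + 8)/(y + 6)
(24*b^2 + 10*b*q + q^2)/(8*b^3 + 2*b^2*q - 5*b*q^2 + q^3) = (24*b^2 + 10*b*q + q^2)/(8*b^3 + 2*b^2*q - 5*b*q^2 + q^3)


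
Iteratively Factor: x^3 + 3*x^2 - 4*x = (x + 4)*(x^2 - x) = x*(x + 4)*(x - 1)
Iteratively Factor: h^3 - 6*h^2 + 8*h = (h - 4)*(h^2 - 2*h) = (h - 4)*(h - 2)*(h)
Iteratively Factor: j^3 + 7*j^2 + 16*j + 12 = (j + 2)*(j^2 + 5*j + 6) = (j + 2)^2*(j + 3)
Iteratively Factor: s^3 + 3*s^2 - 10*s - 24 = (s + 2)*(s^2 + s - 12) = (s - 3)*(s + 2)*(s + 4)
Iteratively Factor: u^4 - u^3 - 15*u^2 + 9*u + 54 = (u + 3)*(u^3 - 4*u^2 - 3*u + 18) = (u - 3)*(u + 3)*(u^2 - u - 6) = (u - 3)^2*(u + 3)*(u + 2)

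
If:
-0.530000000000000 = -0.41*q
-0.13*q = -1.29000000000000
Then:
No Solution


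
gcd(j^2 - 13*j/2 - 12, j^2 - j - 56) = j - 8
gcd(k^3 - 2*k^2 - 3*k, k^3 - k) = k^2 + k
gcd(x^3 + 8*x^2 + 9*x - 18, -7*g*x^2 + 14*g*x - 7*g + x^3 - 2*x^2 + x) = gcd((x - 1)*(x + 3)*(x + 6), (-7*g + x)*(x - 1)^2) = x - 1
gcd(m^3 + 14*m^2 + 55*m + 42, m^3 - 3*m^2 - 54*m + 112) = m + 7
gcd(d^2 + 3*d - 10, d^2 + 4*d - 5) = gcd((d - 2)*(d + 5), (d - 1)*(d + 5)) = d + 5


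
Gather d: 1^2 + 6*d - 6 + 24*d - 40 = 30*d - 45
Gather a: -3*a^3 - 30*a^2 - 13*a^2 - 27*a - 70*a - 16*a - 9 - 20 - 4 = -3*a^3 - 43*a^2 - 113*a - 33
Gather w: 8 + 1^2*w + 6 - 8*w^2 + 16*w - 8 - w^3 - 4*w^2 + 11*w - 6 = -w^3 - 12*w^2 + 28*w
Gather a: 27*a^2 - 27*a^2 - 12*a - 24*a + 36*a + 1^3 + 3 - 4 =0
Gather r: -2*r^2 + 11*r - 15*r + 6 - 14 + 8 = -2*r^2 - 4*r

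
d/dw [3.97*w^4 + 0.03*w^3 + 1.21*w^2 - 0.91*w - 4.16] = 15.88*w^3 + 0.09*w^2 + 2.42*w - 0.91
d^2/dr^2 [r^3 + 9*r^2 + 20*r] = 6*r + 18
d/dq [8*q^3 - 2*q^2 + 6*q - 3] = 24*q^2 - 4*q + 6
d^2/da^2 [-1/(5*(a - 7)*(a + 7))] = 2*(-3*a^2 - 49)/(5*(a^6 - 147*a^4 + 7203*a^2 - 117649))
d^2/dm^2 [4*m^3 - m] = 24*m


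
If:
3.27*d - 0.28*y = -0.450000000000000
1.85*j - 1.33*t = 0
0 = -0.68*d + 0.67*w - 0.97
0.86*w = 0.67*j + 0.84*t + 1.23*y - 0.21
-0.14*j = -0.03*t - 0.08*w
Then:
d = -0.18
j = 1.03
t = 1.43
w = 1.27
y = -0.48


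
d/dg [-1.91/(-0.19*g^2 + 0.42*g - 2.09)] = (0.8022 - 0.7258*g)/(0.19*g^2 - 0.42*g + 2.09)^2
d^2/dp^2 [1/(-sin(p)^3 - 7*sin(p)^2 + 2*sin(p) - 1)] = (9*sin(p)^6 + 77*sin(p)^5 + 180*sin(p)^4 - 163*sin(p)^3 - 306*sin(p)^2 + 92*sin(p) + 6)/(sin(p)^3 + 7*sin(p)^2 - 2*sin(p) + 1)^3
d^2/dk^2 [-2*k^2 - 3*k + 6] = -4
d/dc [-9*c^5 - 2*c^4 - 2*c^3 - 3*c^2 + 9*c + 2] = -45*c^4 - 8*c^3 - 6*c^2 - 6*c + 9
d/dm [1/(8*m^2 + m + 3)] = (-16*m - 1)/(8*m^2 + m + 3)^2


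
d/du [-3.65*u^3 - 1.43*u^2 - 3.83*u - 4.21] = -10.95*u^2 - 2.86*u - 3.83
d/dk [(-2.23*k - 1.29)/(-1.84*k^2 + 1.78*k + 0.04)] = (-4.1032*k^2 - 4.7472*k + 2.207)/(3.3856*k^4 - 6.5504*k^3 + 3.0212*k^2 + 0.1424*k + 0.0016)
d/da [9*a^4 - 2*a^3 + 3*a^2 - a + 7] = 36*a^3 - 6*a^2 + 6*a - 1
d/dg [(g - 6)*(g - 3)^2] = 3*(g - 5)*(g - 3)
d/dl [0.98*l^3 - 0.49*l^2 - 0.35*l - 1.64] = 2.94*l^2 - 0.98*l - 0.35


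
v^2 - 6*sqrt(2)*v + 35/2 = (v - 7*sqrt(2)/2)*(v - 5*sqrt(2)/2)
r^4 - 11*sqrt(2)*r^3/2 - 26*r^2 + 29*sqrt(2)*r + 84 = (r - 7*sqrt(2))*(r - 3*sqrt(2)/2)*(r + sqrt(2))*(r + 2*sqrt(2))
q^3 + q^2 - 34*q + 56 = (q - 4)*(q - 2)*(q + 7)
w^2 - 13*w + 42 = (w - 7)*(w - 6)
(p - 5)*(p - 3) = p^2 - 8*p + 15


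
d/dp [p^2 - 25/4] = 2*p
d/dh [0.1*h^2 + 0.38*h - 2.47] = 0.2*h + 0.38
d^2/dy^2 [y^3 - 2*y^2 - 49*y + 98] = 6*y - 4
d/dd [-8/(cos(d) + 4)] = -8*sin(d)/(cos(d) + 4)^2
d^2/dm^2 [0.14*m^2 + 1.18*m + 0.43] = 0.280000000000000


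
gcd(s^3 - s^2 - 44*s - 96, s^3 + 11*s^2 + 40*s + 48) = s^2 + 7*s + 12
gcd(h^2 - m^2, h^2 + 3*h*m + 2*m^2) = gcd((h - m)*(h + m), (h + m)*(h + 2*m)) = h + m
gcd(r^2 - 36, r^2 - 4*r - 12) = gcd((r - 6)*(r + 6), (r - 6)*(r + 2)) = r - 6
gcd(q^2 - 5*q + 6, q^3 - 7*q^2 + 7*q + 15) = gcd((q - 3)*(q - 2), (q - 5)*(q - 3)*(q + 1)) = q - 3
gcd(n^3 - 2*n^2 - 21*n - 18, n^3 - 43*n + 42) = n - 6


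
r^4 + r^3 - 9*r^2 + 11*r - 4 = (r - 1)^3*(r + 4)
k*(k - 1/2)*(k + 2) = k^3 + 3*k^2/2 - k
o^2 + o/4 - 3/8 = (o - 1/2)*(o + 3/4)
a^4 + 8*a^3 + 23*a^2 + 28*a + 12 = (a + 1)*(a + 2)^2*(a + 3)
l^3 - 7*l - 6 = (l - 3)*(l + 1)*(l + 2)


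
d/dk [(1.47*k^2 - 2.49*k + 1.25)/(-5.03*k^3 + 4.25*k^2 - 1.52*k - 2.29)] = (7.3941*k^4 - 25.0494*k^3 + 27.2106*k^2 - 17.3576*k + 7.6021)/(25.3009*k^6 - 42.755*k^5 + 33.3537*k^4 + 10.1174*k^3 - 17.1546*k^2 + 6.9616*k + 5.2441)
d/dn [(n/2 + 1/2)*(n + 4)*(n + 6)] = 3*n^2/2 + 11*n + 17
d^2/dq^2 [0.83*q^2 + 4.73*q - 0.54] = 1.66000000000000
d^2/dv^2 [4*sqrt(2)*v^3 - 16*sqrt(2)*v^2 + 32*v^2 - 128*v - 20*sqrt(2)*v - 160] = 24*sqrt(2)*v - 32*sqrt(2) + 64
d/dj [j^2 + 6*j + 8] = 2*j + 6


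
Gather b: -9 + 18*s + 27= 18*s + 18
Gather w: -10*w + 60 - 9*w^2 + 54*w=-9*w^2 + 44*w + 60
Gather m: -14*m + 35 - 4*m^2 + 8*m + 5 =-4*m^2 - 6*m + 40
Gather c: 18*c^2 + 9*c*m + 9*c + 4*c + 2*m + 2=18*c^2 + c*(9*m + 13) + 2*m + 2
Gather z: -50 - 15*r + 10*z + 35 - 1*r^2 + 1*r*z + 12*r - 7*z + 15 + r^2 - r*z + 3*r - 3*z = 0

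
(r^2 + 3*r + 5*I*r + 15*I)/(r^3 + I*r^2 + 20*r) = (r + 3)/(r*(r - 4*I))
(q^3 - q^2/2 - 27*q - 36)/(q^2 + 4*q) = q - 9/2 - 9/q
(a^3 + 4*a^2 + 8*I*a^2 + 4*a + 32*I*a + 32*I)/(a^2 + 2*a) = a + 2 + 8*I + 16*I/a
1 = 1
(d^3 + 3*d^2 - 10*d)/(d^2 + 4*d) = (d^2 + 3*d - 10)/(d + 4)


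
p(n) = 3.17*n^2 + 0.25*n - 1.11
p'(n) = 6.34*n + 0.25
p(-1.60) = 6.61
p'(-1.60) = -9.89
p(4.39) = 61.08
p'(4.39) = 28.08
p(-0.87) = 1.07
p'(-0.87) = -5.27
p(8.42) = 225.74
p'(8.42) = 53.63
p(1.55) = 6.89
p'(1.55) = 10.08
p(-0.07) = -1.11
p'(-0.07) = -0.19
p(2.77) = 23.91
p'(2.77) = 17.81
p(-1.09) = 2.38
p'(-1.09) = -6.66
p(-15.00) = 708.39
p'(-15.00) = -94.85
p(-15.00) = 708.39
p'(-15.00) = -94.85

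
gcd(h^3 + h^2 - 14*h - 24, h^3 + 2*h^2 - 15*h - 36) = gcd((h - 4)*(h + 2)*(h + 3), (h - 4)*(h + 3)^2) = h^2 - h - 12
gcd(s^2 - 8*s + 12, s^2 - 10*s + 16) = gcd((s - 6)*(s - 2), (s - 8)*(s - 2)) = s - 2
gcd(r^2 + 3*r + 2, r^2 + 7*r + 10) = r + 2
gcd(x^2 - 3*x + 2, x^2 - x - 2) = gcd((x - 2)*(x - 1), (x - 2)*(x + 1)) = x - 2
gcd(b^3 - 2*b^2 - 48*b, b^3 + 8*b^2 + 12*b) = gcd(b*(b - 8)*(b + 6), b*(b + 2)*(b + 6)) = b^2 + 6*b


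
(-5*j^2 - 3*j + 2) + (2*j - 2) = -5*j^2 - j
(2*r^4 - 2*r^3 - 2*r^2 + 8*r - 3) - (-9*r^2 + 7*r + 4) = 2*r^4 - 2*r^3 + 7*r^2 + r - 7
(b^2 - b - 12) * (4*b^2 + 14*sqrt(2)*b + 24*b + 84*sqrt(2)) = 4*b^4 + 14*sqrt(2)*b^3 + 20*b^3 - 72*b^2 + 70*sqrt(2)*b^2 - 252*sqrt(2)*b - 288*b - 1008*sqrt(2)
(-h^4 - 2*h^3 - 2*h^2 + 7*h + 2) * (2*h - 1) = -2*h^5 - 3*h^4 - 2*h^3 + 16*h^2 - 3*h - 2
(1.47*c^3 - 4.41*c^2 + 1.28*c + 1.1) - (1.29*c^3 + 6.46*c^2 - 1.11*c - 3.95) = 0.18*c^3 - 10.87*c^2 + 2.39*c + 5.05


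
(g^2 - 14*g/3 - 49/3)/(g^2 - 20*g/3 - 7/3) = (3*g + 7)/(3*g + 1)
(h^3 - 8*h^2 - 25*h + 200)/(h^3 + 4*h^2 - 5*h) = (h^2 - 13*h + 40)/(h*(h - 1))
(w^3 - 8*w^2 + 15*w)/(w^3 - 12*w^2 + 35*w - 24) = w*(w - 5)/(w^2 - 9*w + 8)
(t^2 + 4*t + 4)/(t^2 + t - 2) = (t + 2)/(t - 1)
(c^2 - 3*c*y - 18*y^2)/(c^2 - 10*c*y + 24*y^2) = (-c - 3*y)/(-c + 4*y)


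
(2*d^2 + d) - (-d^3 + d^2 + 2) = d^3 + d^2 + d - 2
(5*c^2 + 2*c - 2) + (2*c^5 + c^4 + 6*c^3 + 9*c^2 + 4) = 2*c^5 + c^4 + 6*c^3 + 14*c^2 + 2*c + 2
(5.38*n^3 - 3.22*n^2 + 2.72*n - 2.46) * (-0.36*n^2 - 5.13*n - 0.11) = -1.9368*n^5 - 26.4402*n^4 + 14.9476*n^3 - 12.7138*n^2 + 12.3206*n + 0.2706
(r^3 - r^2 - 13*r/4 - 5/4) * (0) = 0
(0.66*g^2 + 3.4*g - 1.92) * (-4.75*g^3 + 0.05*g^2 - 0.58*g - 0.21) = -3.135*g^5 - 16.117*g^4 + 8.9072*g^3 - 2.2066*g^2 + 0.3996*g + 0.4032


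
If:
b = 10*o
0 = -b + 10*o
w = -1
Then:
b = 10*o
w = -1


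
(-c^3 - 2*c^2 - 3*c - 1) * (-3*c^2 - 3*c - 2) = 3*c^5 + 9*c^4 + 17*c^3 + 16*c^2 + 9*c + 2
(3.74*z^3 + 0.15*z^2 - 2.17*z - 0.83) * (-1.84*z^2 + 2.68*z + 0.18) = -6.8816*z^5 + 9.7472*z^4 + 5.068*z^3 - 4.2614*z^2 - 2.615*z - 0.1494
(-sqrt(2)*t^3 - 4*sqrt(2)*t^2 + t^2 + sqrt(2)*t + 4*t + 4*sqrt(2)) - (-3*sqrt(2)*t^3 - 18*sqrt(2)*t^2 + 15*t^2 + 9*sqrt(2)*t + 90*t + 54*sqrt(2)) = 2*sqrt(2)*t^3 - 14*t^2 + 14*sqrt(2)*t^2 - 86*t - 8*sqrt(2)*t - 50*sqrt(2)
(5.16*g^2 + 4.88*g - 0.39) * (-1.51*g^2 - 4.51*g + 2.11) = -7.7916*g^4 - 30.6404*g^3 - 10.5323*g^2 + 12.0557*g - 0.8229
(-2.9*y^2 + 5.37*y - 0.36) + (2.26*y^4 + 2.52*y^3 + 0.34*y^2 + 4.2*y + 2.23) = 2.26*y^4 + 2.52*y^3 - 2.56*y^2 + 9.57*y + 1.87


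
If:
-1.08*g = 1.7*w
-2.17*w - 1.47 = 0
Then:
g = 1.07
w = -0.68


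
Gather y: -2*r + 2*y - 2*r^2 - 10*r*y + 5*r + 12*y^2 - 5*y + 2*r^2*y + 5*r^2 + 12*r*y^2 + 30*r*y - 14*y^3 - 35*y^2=3*r^2 + 3*r - 14*y^3 + y^2*(12*r - 23) + y*(2*r^2 + 20*r - 3)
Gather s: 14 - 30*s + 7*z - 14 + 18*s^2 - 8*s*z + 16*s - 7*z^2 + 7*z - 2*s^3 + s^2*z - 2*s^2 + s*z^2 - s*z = -2*s^3 + s^2*(z + 16) + s*(z^2 - 9*z - 14) - 7*z^2 + 14*z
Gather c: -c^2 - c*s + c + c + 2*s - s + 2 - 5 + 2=-c^2 + c*(2 - s) + s - 1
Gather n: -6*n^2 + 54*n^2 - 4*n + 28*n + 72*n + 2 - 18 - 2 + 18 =48*n^2 + 96*n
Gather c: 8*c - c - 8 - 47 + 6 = 7*c - 49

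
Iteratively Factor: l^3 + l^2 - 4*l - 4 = (l - 2)*(l^2 + 3*l + 2) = (l - 2)*(l + 1)*(l + 2)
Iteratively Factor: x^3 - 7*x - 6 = (x - 3)*(x^2 + 3*x + 2) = (x - 3)*(x + 1)*(x + 2)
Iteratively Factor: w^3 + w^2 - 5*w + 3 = (w + 3)*(w^2 - 2*w + 1) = (w - 1)*(w + 3)*(w - 1)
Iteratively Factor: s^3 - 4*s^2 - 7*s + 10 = (s - 5)*(s^2 + s - 2) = (s - 5)*(s - 1)*(s + 2)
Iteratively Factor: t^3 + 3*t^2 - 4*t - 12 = (t + 2)*(t^2 + t - 6) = (t - 2)*(t + 2)*(t + 3)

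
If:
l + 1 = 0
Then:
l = -1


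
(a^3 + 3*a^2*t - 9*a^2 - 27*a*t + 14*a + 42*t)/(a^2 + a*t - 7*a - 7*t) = (a^2 + 3*a*t - 2*a - 6*t)/(a + t)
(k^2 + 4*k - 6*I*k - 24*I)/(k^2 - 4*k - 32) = (k - 6*I)/(k - 8)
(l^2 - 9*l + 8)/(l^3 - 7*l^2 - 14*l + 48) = (l - 1)/(l^2 + l - 6)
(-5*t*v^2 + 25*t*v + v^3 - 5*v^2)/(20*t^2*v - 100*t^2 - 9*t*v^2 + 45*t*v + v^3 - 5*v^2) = -v/(4*t - v)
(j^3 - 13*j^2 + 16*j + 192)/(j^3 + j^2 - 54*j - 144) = (j - 8)/(j + 6)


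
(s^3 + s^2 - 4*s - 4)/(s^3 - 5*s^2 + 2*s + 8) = (s + 2)/(s - 4)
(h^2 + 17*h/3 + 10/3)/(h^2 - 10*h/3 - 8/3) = (h + 5)/(h - 4)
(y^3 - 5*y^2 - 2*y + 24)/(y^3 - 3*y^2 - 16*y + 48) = (y + 2)/(y + 4)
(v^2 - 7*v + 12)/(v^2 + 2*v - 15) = (v - 4)/(v + 5)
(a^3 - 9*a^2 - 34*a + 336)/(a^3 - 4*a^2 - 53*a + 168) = (a^2 - a - 42)/(a^2 + 4*a - 21)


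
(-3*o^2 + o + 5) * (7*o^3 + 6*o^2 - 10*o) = -21*o^5 - 11*o^4 + 71*o^3 + 20*o^2 - 50*o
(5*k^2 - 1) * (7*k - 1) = 35*k^3 - 5*k^2 - 7*k + 1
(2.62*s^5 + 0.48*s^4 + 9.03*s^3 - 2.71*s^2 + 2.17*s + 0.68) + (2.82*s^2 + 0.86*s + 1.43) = 2.62*s^5 + 0.48*s^4 + 9.03*s^3 + 0.11*s^2 + 3.03*s + 2.11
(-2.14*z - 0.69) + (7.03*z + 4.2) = 4.89*z + 3.51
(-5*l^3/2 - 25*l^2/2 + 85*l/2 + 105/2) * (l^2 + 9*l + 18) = -5*l^5/2 - 35*l^4 - 115*l^3 + 210*l^2 + 2475*l/2 + 945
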